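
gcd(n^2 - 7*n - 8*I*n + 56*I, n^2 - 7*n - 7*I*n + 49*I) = n - 7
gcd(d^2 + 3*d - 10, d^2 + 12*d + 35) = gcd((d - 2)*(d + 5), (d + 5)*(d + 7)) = d + 5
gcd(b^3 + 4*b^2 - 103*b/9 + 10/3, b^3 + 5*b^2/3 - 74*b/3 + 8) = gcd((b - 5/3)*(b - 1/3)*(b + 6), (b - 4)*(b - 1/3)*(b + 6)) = b^2 + 17*b/3 - 2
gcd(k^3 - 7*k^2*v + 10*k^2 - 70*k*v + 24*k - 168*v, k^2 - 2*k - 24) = k + 4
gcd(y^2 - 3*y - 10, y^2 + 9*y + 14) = y + 2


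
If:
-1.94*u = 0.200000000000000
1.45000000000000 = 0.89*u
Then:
No Solution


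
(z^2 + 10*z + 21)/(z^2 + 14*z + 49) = (z + 3)/(z + 7)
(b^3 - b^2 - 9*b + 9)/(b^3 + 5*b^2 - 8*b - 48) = (b^2 + 2*b - 3)/(b^2 + 8*b + 16)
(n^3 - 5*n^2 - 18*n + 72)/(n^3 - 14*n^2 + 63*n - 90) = (n + 4)/(n - 5)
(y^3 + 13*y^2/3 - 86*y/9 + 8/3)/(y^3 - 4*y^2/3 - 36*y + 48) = (y - 1/3)/(y - 6)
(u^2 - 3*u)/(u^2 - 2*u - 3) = u/(u + 1)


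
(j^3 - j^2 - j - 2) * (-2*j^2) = -2*j^5 + 2*j^4 + 2*j^3 + 4*j^2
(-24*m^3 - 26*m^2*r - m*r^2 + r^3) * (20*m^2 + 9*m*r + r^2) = -480*m^5 - 736*m^4*r - 278*m^3*r^2 - 15*m^2*r^3 + 8*m*r^4 + r^5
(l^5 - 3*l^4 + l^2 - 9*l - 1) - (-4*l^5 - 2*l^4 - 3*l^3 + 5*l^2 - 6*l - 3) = 5*l^5 - l^4 + 3*l^3 - 4*l^2 - 3*l + 2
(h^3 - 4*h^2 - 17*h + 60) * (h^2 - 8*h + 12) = h^5 - 12*h^4 + 27*h^3 + 148*h^2 - 684*h + 720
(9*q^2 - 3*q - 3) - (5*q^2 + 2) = 4*q^2 - 3*q - 5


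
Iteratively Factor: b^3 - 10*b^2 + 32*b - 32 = (b - 4)*(b^2 - 6*b + 8) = (b - 4)^2*(b - 2)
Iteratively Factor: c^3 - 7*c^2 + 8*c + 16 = (c - 4)*(c^2 - 3*c - 4) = (c - 4)^2*(c + 1)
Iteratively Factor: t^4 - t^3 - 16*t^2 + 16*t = (t - 4)*(t^3 + 3*t^2 - 4*t) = (t - 4)*(t - 1)*(t^2 + 4*t) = t*(t - 4)*(t - 1)*(t + 4)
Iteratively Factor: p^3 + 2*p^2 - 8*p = (p)*(p^2 + 2*p - 8) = p*(p + 4)*(p - 2)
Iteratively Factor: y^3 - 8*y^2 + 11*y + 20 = (y + 1)*(y^2 - 9*y + 20) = (y - 4)*(y + 1)*(y - 5)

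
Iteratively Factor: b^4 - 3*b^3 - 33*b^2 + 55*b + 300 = (b + 4)*(b^3 - 7*b^2 - 5*b + 75) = (b - 5)*(b + 4)*(b^2 - 2*b - 15) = (b - 5)*(b + 3)*(b + 4)*(b - 5)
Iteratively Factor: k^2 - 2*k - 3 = (k + 1)*(k - 3)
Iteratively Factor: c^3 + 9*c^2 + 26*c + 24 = (c + 3)*(c^2 + 6*c + 8) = (c + 3)*(c + 4)*(c + 2)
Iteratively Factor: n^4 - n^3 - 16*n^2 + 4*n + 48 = (n - 4)*(n^3 + 3*n^2 - 4*n - 12) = (n - 4)*(n - 2)*(n^2 + 5*n + 6) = (n - 4)*(n - 2)*(n + 2)*(n + 3)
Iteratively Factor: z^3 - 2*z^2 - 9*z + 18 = (z + 3)*(z^2 - 5*z + 6) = (z - 2)*(z + 3)*(z - 3)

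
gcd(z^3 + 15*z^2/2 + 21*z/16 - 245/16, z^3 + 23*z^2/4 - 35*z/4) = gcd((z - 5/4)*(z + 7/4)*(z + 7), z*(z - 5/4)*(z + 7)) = z^2 + 23*z/4 - 35/4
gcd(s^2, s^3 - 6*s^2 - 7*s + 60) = 1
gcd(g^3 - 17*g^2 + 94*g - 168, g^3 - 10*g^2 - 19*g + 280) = g - 7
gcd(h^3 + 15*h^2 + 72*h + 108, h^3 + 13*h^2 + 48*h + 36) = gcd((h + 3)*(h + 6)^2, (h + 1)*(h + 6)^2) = h^2 + 12*h + 36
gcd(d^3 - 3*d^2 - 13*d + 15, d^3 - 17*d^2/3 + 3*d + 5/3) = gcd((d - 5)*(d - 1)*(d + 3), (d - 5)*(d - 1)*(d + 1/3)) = d^2 - 6*d + 5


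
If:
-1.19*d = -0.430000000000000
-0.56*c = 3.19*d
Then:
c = -2.06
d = 0.36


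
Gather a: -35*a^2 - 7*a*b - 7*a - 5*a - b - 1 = -35*a^2 + a*(-7*b - 12) - b - 1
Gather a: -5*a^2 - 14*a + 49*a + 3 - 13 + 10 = -5*a^2 + 35*a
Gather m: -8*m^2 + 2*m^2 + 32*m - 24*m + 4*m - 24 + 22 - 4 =-6*m^2 + 12*m - 6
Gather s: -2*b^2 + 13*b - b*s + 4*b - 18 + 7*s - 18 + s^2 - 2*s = -2*b^2 + 17*b + s^2 + s*(5 - b) - 36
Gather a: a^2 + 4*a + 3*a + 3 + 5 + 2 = a^2 + 7*a + 10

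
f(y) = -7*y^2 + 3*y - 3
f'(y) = 3 - 14*y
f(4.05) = -105.67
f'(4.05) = -53.70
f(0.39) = -2.89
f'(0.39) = -2.46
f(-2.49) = -53.87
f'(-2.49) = 37.86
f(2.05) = -26.27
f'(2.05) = -25.70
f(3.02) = -57.78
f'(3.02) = -39.28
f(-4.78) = -177.28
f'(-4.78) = 69.92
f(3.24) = -66.76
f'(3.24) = -42.36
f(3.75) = -90.19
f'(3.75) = -49.50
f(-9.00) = -597.00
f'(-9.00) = 129.00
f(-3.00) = -75.00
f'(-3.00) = 45.00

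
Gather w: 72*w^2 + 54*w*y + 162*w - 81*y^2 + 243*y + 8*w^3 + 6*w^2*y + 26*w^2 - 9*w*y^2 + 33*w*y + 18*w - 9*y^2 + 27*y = 8*w^3 + w^2*(6*y + 98) + w*(-9*y^2 + 87*y + 180) - 90*y^2 + 270*y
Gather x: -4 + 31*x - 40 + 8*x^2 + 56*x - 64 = 8*x^2 + 87*x - 108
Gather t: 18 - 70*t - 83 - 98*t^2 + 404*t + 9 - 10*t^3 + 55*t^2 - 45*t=-10*t^3 - 43*t^2 + 289*t - 56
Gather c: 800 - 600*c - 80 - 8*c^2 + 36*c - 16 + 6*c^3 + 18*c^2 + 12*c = 6*c^3 + 10*c^2 - 552*c + 704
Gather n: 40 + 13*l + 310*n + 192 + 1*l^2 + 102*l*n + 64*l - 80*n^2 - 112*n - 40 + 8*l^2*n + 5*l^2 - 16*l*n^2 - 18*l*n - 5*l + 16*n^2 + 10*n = 6*l^2 + 72*l + n^2*(-16*l - 64) + n*(8*l^2 + 84*l + 208) + 192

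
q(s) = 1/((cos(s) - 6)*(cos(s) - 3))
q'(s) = sin(s)/((cos(s) - 6)*(cos(s) - 3)^2) + sin(s)/((cos(s) - 6)^2*(cos(s) - 3)) = (2*cos(s) - 9)*sin(s)/((cos(s) - 6)^2*(cos(s) - 3)^2)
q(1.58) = 0.06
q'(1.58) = -0.03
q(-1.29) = 0.06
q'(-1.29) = 0.03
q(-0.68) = 0.09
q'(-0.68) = 0.03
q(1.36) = 0.06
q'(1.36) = -0.03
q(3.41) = 0.04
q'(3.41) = 0.00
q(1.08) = 0.07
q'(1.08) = -0.04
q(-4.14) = 0.04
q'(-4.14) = -0.02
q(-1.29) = 0.06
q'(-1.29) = 0.03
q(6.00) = 0.10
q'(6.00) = 0.02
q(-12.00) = 0.09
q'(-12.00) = -0.03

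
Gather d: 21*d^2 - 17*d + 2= 21*d^2 - 17*d + 2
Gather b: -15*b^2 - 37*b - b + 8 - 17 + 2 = -15*b^2 - 38*b - 7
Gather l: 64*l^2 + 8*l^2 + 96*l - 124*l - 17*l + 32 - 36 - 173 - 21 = 72*l^2 - 45*l - 198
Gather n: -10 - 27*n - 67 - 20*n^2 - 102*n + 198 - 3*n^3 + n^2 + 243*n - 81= -3*n^3 - 19*n^2 + 114*n + 40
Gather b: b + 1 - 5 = b - 4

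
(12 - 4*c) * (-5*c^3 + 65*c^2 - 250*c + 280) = 20*c^4 - 320*c^3 + 1780*c^2 - 4120*c + 3360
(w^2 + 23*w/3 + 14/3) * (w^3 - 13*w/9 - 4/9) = w^5 + 23*w^4/3 + 29*w^3/9 - 311*w^2/27 - 274*w/27 - 56/27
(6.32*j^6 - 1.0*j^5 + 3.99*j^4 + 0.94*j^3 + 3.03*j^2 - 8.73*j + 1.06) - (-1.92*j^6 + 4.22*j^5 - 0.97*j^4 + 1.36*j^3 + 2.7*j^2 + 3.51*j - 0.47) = 8.24*j^6 - 5.22*j^5 + 4.96*j^4 - 0.42*j^3 + 0.33*j^2 - 12.24*j + 1.53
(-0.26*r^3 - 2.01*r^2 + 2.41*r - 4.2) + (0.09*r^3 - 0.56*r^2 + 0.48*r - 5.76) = -0.17*r^3 - 2.57*r^2 + 2.89*r - 9.96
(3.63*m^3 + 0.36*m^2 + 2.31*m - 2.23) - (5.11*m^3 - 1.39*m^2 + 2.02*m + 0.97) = -1.48*m^3 + 1.75*m^2 + 0.29*m - 3.2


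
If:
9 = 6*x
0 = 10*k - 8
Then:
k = 4/5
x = 3/2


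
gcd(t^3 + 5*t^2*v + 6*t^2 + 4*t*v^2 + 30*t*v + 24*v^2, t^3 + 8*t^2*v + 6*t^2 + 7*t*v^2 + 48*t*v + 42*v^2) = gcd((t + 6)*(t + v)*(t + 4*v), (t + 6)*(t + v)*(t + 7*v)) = t^2 + t*v + 6*t + 6*v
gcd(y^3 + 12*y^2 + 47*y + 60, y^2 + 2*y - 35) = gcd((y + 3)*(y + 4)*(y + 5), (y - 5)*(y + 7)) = 1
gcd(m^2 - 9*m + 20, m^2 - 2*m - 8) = m - 4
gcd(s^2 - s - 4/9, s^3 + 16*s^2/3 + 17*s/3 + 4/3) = s + 1/3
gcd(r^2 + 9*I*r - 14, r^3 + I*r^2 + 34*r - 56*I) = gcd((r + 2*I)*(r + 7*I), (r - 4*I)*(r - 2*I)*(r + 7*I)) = r + 7*I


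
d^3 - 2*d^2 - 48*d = d*(d - 8)*(d + 6)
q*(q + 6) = q^2 + 6*q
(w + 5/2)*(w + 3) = w^2 + 11*w/2 + 15/2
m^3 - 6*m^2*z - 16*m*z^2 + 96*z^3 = (m - 6*z)*(m - 4*z)*(m + 4*z)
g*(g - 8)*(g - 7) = g^3 - 15*g^2 + 56*g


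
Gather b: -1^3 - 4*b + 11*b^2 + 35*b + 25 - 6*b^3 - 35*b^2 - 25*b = -6*b^3 - 24*b^2 + 6*b + 24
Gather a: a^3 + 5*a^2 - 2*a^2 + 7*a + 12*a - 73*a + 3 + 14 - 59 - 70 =a^3 + 3*a^2 - 54*a - 112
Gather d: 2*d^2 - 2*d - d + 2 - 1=2*d^2 - 3*d + 1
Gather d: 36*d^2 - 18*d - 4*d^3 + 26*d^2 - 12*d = -4*d^3 + 62*d^2 - 30*d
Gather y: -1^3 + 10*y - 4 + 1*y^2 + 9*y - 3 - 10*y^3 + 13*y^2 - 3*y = -10*y^3 + 14*y^2 + 16*y - 8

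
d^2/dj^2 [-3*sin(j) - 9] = 3*sin(j)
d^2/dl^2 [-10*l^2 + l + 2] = -20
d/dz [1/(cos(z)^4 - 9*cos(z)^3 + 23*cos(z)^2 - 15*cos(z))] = (4*cos(z)^3 - 27*cos(z)^2 + 46*cos(z) - 15)*sin(z)/((cos(z)^3 - 9*cos(z)^2 + 23*cos(z) - 15)^2*cos(z)^2)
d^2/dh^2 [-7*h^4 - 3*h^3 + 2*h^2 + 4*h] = -84*h^2 - 18*h + 4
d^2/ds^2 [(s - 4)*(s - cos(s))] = (s - 4)*cos(s) + 2*sin(s) + 2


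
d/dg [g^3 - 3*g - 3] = 3*g^2 - 3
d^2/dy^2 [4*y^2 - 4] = 8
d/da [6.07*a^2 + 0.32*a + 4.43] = 12.14*a + 0.32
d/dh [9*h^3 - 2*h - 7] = 27*h^2 - 2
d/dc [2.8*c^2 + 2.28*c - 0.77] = 5.6*c + 2.28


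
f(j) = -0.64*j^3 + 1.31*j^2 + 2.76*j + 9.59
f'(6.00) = -50.64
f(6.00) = -64.93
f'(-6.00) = -82.08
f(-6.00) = 178.43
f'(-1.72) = -7.43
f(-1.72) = 11.97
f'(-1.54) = -5.83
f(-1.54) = 10.78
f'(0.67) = 3.65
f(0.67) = 11.83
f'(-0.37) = 1.53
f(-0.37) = 8.78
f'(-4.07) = -39.71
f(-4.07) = 63.21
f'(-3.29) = -26.64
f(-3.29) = 37.48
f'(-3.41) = -28.50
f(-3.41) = 40.79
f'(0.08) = 2.96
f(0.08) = 9.82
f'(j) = -1.92*j^2 + 2.62*j + 2.76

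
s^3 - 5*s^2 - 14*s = s*(s - 7)*(s + 2)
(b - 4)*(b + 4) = b^2 - 16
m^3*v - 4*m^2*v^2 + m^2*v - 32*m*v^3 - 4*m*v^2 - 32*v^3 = (m - 8*v)*(m + 4*v)*(m*v + v)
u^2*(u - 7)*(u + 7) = u^4 - 49*u^2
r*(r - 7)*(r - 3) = r^3 - 10*r^2 + 21*r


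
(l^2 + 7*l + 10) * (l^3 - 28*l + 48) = l^5 + 7*l^4 - 18*l^3 - 148*l^2 + 56*l + 480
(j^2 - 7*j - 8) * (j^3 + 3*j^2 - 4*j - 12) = j^5 - 4*j^4 - 33*j^3 - 8*j^2 + 116*j + 96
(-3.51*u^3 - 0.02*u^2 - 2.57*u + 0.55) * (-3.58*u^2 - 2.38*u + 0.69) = 12.5658*u^5 + 8.4254*u^4 + 6.8263*u^3 + 4.1338*u^2 - 3.0823*u + 0.3795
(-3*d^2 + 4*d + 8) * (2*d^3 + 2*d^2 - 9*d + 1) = -6*d^5 + 2*d^4 + 51*d^3 - 23*d^2 - 68*d + 8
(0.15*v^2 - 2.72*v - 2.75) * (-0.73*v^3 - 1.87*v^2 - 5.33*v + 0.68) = -0.1095*v^5 + 1.7051*v^4 + 6.2944*v^3 + 19.7421*v^2 + 12.8079*v - 1.87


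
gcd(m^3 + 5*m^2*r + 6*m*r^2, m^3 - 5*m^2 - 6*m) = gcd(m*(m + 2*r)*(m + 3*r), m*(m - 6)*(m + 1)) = m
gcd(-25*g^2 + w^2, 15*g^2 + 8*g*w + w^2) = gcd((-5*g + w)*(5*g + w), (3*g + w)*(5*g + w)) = 5*g + w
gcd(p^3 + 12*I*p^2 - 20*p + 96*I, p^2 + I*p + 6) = p - 2*I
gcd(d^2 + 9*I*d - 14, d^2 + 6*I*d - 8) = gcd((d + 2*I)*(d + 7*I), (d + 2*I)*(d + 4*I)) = d + 2*I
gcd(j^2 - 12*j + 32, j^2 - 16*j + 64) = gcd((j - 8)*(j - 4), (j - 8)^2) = j - 8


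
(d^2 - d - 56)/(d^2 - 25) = (d^2 - d - 56)/(d^2 - 25)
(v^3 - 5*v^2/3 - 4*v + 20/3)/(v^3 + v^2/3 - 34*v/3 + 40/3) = (v + 2)/(v + 4)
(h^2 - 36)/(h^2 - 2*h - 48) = (h - 6)/(h - 8)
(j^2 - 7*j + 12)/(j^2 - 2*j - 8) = (j - 3)/(j + 2)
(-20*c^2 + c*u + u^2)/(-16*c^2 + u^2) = (5*c + u)/(4*c + u)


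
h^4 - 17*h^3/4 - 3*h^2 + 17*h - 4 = (h - 4)*(h - 2)*(h - 1/4)*(h + 2)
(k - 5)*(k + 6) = k^2 + k - 30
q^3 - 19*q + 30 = (q - 3)*(q - 2)*(q + 5)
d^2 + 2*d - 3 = (d - 1)*(d + 3)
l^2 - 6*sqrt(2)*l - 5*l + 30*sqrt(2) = (l - 5)*(l - 6*sqrt(2))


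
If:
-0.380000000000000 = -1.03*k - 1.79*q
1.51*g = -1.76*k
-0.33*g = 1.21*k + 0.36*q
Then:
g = 0.14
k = -0.12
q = 0.28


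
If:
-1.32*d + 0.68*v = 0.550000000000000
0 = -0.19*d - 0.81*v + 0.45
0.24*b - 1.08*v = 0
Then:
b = 2.62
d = -0.12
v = 0.58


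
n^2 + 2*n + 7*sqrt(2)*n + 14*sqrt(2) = (n + 2)*(n + 7*sqrt(2))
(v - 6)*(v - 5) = v^2 - 11*v + 30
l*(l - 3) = l^2 - 3*l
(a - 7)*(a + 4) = a^2 - 3*a - 28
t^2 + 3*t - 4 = (t - 1)*(t + 4)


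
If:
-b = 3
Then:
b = -3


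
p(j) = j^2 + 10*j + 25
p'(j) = 2*j + 10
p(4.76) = 95.26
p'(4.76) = 19.52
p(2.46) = 55.65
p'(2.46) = 14.92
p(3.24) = 67.90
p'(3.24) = 16.48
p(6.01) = 121.22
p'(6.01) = 22.02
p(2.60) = 57.76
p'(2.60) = 15.20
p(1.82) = 46.51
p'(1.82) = 13.64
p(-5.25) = 0.06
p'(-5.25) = -0.50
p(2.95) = 63.20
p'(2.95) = 15.90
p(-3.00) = 4.00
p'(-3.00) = 4.00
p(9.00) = 196.00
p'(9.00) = 28.00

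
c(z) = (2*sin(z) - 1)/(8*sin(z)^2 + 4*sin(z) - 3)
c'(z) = (-16*sin(z)*cos(z) - 4*cos(z))*(2*sin(z) - 1)/(8*sin(z)^2 + 4*sin(z) - 3)^2 + 2*cos(z)/(8*sin(z)^2 + 4*sin(z) - 3)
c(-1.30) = -5.11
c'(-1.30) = -26.26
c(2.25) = 0.11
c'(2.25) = -0.02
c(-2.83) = 0.46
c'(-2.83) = 0.66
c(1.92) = 0.11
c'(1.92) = 0.01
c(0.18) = 0.32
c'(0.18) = 0.08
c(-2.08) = 6.98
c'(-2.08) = 88.62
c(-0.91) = 2.20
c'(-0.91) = -11.00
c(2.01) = 0.11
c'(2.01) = 0.01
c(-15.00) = 1.04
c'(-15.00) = 2.96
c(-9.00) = 0.55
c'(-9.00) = 0.95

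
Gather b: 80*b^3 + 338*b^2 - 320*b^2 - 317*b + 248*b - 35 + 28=80*b^3 + 18*b^2 - 69*b - 7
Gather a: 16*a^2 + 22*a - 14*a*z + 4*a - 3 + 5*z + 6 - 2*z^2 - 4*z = 16*a^2 + a*(26 - 14*z) - 2*z^2 + z + 3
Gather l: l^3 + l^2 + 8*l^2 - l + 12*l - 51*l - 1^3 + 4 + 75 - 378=l^3 + 9*l^2 - 40*l - 300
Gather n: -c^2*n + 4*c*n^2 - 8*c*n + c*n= 4*c*n^2 + n*(-c^2 - 7*c)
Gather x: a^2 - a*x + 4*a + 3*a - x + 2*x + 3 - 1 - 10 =a^2 + 7*a + x*(1 - a) - 8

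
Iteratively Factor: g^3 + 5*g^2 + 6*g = (g + 3)*(g^2 + 2*g) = (g + 2)*(g + 3)*(g)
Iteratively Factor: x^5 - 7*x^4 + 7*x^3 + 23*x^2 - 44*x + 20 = (x - 1)*(x^4 - 6*x^3 + x^2 + 24*x - 20) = (x - 2)*(x - 1)*(x^3 - 4*x^2 - 7*x + 10) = (x - 2)*(x - 1)*(x + 2)*(x^2 - 6*x + 5) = (x - 5)*(x - 2)*(x - 1)*(x + 2)*(x - 1)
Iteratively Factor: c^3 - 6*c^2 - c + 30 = (c + 2)*(c^2 - 8*c + 15) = (c - 5)*(c + 2)*(c - 3)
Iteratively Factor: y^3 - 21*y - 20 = (y + 1)*(y^2 - y - 20) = (y + 1)*(y + 4)*(y - 5)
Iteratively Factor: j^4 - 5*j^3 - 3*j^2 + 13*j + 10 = (j - 2)*(j^3 - 3*j^2 - 9*j - 5) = (j - 2)*(j + 1)*(j^2 - 4*j - 5) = (j - 5)*(j - 2)*(j + 1)*(j + 1)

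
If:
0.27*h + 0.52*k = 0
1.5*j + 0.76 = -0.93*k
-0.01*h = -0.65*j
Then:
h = 1.65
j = 0.03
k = -0.86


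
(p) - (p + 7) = -7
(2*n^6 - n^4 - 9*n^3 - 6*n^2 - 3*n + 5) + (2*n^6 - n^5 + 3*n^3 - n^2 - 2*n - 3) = 4*n^6 - n^5 - n^4 - 6*n^3 - 7*n^2 - 5*n + 2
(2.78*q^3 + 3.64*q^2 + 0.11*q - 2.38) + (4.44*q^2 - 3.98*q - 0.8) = 2.78*q^3 + 8.08*q^2 - 3.87*q - 3.18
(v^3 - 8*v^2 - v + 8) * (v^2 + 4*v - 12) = v^5 - 4*v^4 - 45*v^3 + 100*v^2 + 44*v - 96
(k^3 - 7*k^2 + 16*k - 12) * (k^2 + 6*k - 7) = k^5 - k^4 - 33*k^3 + 133*k^2 - 184*k + 84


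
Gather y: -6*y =-6*y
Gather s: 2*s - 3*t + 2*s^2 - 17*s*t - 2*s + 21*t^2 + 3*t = 2*s^2 - 17*s*t + 21*t^2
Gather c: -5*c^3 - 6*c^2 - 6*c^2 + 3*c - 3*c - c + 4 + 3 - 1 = -5*c^3 - 12*c^2 - c + 6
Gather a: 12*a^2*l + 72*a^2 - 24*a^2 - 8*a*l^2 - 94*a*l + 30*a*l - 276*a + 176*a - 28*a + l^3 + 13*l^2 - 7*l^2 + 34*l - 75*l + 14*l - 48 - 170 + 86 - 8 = a^2*(12*l + 48) + a*(-8*l^2 - 64*l - 128) + l^3 + 6*l^2 - 27*l - 140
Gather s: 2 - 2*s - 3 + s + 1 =-s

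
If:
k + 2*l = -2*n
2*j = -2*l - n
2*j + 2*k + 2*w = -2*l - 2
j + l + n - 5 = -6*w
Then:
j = 7 - 19*w/2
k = 4 - 7*w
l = 31*w/2 - 12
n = 10 - 12*w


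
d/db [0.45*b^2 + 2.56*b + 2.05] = 0.9*b + 2.56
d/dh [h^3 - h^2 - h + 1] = 3*h^2 - 2*h - 1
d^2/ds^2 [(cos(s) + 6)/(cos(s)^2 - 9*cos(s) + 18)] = (-9*(1 - cos(2*s))^2*cos(s)/4 - 33*(1 - cos(2*s))^2/4 - 3047*cos(s)/2 - 123*cos(2*s) + 66*cos(3*s) + cos(5*s)/2 + 990)/((cos(s) - 6)^3*(cos(s) - 3)^3)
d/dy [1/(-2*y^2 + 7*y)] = (4*y - 7)/(y^2*(2*y - 7)^2)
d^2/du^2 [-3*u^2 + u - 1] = -6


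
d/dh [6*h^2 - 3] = 12*h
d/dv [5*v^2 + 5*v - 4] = 10*v + 5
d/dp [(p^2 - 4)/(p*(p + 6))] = 2*(3*p^2 + 4*p + 12)/(p^2*(p^2 + 12*p + 36))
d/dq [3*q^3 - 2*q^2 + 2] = q*(9*q - 4)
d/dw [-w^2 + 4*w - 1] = 4 - 2*w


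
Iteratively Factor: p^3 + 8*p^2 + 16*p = (p)*(p^2 + 8*p + 16) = p*(p + 4)*(p + 4)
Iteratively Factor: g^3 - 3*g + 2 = (g - 1)*(g^2 + g - 2) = (g - 1)^2*(g + 2)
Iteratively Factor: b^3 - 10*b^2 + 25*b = (b)*(b^2 - 10*b + 25) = b*(b - 5)*(b - 5)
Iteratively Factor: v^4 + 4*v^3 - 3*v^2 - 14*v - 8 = (v + 1)*(v^3 + 3*v^2 - 6*v - 8) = (v + 1)*(v + 4)*(v^2 - v - 2) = (v + 1)^2*(v + 4)*(v - 2)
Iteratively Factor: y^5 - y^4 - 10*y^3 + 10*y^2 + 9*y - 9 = (y + 1)*(y^4 - 2*y^3 - 8*y^2 + 18*y - 9) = (y - 1)*(y + 1)*(y^3 - y^2 - 9*y + 9) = (y - 1)*(y + 1)*(y + 3)*(y^2 - 4*y + 3) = (y - 1)^2*(y + 1)*(y + 3)*(y - 3)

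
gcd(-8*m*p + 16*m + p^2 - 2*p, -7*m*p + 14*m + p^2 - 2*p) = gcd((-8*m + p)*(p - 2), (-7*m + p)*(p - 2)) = p - 2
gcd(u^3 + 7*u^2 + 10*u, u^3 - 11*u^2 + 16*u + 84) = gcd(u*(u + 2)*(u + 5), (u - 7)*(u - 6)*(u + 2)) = u + 2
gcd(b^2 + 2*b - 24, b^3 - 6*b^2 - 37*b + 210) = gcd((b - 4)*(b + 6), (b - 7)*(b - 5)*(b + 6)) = b + 6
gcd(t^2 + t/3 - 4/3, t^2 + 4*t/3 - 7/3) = t - 1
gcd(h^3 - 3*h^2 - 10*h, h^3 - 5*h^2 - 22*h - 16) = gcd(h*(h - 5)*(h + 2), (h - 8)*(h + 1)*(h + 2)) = h + 2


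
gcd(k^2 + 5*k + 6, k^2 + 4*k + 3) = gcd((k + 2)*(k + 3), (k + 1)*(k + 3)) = k + 3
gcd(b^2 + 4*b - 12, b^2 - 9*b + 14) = b - 2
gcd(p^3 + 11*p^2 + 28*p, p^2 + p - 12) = p + 4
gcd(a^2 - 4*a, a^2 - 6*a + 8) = a - 4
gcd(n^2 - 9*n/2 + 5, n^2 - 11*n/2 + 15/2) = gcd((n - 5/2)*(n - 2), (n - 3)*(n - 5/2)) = n - 5/2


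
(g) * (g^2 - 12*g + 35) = g^3 - 12*g^2 + 35*g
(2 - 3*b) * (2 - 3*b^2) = 9*b^3 - 6*b^2 - 6*b + 4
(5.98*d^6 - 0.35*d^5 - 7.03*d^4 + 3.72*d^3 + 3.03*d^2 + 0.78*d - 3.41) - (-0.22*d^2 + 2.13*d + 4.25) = 5.98*d^6 - 0.35*d^5 - 7.03*d^4 + 3.72*d^3 + 3.25*d^2 - 1.35*d - 7.66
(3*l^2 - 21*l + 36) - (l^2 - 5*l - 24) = 2*l^2 - 16*l + 60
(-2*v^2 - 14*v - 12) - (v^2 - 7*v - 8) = -3*v^2 - 7*v - 4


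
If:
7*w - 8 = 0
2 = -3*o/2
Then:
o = -4/3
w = 8/7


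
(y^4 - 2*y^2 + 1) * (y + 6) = y^5 + 6*y^4 - 2*y^3 - 12*y^2 + y + 6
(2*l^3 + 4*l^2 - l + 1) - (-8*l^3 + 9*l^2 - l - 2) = 10*l^3 - 5*l^2 + 3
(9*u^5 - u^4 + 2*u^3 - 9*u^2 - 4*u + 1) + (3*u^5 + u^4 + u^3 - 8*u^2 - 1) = 12*u^5 + 3*u^3 - 17*u^2 - 4*u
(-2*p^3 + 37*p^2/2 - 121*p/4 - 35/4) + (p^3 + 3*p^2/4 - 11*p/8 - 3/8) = -p^3 + 77*p^2/4 - 253*p/8 - 73/8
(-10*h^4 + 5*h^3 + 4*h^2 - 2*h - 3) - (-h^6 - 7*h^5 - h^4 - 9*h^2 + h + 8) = h^6 + 7*h^5 - 9*h^4 + 5*h^3 + 13*h^2 - 3*h - 11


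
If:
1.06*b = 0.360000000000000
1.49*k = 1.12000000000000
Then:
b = 0.34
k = 0.75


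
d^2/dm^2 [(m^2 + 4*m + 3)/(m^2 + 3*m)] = 2/m^3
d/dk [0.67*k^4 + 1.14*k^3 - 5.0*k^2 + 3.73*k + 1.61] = 2.68*k^3 + 3.42*k^2 - 10.0*k + 3.73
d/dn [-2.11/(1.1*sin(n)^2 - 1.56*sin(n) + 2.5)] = (4.642*sin(n) - 3.2916)*cos(n)/(1.1*sin(n)^2 - 1.56*sin(n) + 2.5)^2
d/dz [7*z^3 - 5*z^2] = z*(21*z - 10)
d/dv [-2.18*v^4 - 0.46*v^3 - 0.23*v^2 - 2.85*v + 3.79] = -8.72*v^3 - 1.38*v^2 - 0.46*v - 2.85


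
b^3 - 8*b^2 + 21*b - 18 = (b - 3)^2*(b - 2)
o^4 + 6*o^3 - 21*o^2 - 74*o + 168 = (o - 3)*(o - 2)*(o + 4)*(o + 7)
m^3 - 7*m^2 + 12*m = m*(m - 4)*(m - 3)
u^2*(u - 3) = u^3 - 3*u^2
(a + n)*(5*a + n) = 5*a^2 + 6*a*n + n^2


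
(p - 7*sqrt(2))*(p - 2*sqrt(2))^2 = p^3 - 11*sqrt(2)*p^2 + 64*p - 56*sqrt(2)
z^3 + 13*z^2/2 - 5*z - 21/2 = (z - 3/2)*(z + 1)*(z + 7)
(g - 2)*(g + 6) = g^2 + 4*g - 12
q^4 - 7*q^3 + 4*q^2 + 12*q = q*(q - 6)*(q - 2)*(q + 1)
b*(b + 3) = b^2 + 3*b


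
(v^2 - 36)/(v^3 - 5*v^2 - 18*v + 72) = (v + 6)/(v^2 + v - 12)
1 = 1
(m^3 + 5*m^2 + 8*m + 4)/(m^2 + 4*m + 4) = m + 1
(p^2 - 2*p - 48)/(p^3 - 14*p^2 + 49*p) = (p^2 - 2*p - 48)/(p*(p^2 - 14*p + 49))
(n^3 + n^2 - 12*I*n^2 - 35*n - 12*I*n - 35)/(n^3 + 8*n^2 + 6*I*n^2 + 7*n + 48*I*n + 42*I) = (n^2 - 12*I*n - 35)/(n^2 + n*(7 + 6*I) + 42*I)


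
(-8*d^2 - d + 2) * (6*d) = -48*d^3 - 6*d^2 + 12*d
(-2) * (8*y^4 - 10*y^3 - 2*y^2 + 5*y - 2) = -16*y^4 + 20*y^3 + 4*y^2 - 10*y + 4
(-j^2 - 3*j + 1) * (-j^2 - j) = j^4 + 4*j^3 + 2*j^2 - j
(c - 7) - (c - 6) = -1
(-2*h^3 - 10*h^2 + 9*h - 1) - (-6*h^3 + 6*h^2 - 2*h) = 4*h^3 - 16*h^2 + 11*h - 1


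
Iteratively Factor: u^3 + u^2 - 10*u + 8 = (u + 4)*(u^2 - 3*u + 2) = (u - 2)*(u + 4)*(u - 1)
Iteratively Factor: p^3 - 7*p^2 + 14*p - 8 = (p - 1)*(p^2 - 6*p + 8) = (p - 2)*(p - 1)*(p - 4)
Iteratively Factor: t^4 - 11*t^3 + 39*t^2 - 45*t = (t - 3)*(t^3 - 8*t^2 + 15*t) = (t - 5)*(t - 3)*(t^2 - 3*t) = (t - 5)*(t - 3)^2*(t)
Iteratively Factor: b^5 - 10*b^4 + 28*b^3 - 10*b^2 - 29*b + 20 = (b + 1)*(b^4 - 11*b^3 + 39*b^2 - 49*b + 20) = (b - 1)*(b + 1)*(b^3 - 10*b^2 + 29*b - 20) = (b - 1)^2*(b + 1)*(b^2 - 9*b + 20) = (b - 5)*(b - 1)^2*(b + 1)*(b - 4)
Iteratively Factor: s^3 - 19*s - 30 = (s + 3)*(s^2 - 3*s - 10) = (s + 2)*(s + 3)*(s - 5)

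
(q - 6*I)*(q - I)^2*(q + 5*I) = q^4 - 3*I*q^3 + 27*q^2 - 59*I*q - 30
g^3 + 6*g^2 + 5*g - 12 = (g - 1)*(g + 3)*(g + 4)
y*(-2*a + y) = -2*a*y + y^2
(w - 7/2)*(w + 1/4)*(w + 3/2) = w^3 - 7*w^2/4 - 23*w/4 - 21/16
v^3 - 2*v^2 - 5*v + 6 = (v - 3)*(v - 1)*(v + 2)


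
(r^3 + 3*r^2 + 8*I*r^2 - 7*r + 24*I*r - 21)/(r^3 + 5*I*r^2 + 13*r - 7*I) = (r^2 + r*(3 + I) + 3*I)/(r^2 - 2*I*r - 1)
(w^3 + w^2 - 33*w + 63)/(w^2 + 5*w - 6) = (w^3 + w^2 - 33*w + 63)/(w^2 + 5*w - 6)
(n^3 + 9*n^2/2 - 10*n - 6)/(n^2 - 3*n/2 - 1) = n + 6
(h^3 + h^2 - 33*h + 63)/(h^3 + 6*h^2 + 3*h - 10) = (h^3 + h^2 - 33*h + 63)/(h^3 + 6*h^2 + 3*h - 10)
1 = 1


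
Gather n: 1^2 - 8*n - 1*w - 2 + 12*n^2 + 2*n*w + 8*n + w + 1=12*n^2 + 2*n*w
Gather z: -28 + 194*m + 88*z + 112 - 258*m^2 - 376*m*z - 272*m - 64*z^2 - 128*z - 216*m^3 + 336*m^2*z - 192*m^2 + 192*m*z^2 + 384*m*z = -216*m^3 - 450*m^2 - 78*m + z^2*(192*m - 64) + z*(336*m^2 + 8*m - 40) + 84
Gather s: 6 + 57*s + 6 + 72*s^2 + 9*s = 72*s^2 + 66*s + 12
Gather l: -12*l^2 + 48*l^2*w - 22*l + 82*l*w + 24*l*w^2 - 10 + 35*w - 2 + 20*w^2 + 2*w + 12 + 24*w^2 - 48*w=l^2*(48*w - 12) + l*(24*w^2 + 82*w - 22) + 44*w^2 - 11*w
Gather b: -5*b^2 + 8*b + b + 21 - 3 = -5*b^2 + 9*b + 18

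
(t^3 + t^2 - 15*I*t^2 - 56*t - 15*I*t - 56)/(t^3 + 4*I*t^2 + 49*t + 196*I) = (t^2 + t*(1 - 8*I) - 8*I)/(t^2 + 11*I*t - 28)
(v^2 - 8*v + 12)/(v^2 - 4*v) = (v^2 - 8*v + 12)/(v*(v - 4))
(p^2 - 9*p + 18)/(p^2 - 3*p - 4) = (-p^2 + 9*p - 18)/(-p^2 + 3*p + 4)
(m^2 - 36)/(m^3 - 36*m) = 1/m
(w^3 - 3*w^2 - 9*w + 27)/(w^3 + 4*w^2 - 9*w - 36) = (w - 3)/(w + 4)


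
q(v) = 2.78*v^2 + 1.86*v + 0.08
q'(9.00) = 51.90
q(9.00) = 242.00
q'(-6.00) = -31.50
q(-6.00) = 89.00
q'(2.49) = 15.70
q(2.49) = 21.95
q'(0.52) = 4.75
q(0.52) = 1.80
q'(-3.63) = -18.32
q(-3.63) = 29.96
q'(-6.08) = -31.94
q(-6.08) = 91.54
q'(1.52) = 10.31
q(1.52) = 9.33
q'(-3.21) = -15.99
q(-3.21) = 22.75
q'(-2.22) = -10.48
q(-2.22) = 9.65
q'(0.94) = 7.09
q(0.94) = 4.28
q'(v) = 5.56*v + 1.86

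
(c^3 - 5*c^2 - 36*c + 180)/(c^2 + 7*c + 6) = (c^2 - 11*c + 30)/(c + 1)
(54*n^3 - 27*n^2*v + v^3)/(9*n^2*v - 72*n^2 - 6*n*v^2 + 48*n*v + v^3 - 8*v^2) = (6*n + v)/(v - 8)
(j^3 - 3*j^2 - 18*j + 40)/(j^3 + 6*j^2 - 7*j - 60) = (j^2 - 7*j + 10)/(j^2 + 2*j - 15)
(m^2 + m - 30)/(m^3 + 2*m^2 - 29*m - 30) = 1/(m + 1)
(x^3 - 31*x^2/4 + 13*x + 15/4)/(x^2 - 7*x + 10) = (4*x^2 - 11*x - 3)/(4*(x - 2))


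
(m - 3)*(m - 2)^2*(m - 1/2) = m^4 - 15*m^3/2 + 39*m^2/2 - 20*m + 6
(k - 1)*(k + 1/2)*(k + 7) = k^3 + 13*k^2/2 - 4*k - 7/2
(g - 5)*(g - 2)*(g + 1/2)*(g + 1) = g^4 - 11*g^3/2 + 23*g/2 + 5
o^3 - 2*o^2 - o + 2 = (o - 2)*(o - 1)*(o + 1)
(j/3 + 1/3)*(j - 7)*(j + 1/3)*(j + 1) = j^4/3 - 14*j^3/9 - 44*j^2/9 - 34*j/9 - 7/9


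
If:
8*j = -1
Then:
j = -1/8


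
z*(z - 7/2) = z^2 - 7*z/2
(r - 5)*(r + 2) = r^2 - 3*r - 10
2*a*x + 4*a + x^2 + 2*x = (2*a + x)*(x + 2)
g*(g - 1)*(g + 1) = g^3 - g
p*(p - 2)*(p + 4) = p^3 + 2*p^2 - 8*p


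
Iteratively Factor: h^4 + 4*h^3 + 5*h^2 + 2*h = (h + 2)*(h^3 + 2*h^2 + h) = (h + 1)*(h + 2)*(h^2 + h) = (h + 1)^2*(h + 2)*(h)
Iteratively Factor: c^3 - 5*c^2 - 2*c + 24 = (c - 3)*(c^2 - 2*c - 8) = (c - 4)*(c - 3)*(c + 2)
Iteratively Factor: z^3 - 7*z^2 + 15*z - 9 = (z - 3)*(z^2 - 4*z + 3) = (z - 3)^2*(z - 1)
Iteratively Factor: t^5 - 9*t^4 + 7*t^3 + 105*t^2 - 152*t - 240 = (t - 5)*(t^4 - 4*t^3 - 13*t^2 + 40*t + 48) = (t - 5)*(t - 4)*(t^3 - 13*t - 12) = (t - 5)*(t - 4)*(t + 1)*(t^2 - t - 12) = (t - 5)*(t - 4)*(t + 1)*(t + 3)*(t - 4)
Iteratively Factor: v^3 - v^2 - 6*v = (v - 3)*(v^2 + 2*v) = v*(v - 3)*(v + 2)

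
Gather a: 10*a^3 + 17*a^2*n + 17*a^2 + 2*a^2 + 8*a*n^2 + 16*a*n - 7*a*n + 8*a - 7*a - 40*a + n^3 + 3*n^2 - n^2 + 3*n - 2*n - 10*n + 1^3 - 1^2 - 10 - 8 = 10*a^3 + a^2*(17*n + 19) + a*(8*n^2 + 9*n - 39) + n^3 + 2*n^2 - 9*n - 18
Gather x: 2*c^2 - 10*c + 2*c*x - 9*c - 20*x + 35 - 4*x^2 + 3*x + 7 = 2*c^2 - 19*c - 4*x^2 + x*(2*c - 17) + 42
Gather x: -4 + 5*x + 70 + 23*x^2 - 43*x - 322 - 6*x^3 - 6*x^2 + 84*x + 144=-6*x^3 + 17*x^2 + 46*x - 112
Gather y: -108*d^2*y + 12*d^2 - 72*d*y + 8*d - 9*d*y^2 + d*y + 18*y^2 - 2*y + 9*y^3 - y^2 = 12*d^2 + 8*d + 9*y^3 + y^2*(17 - 9*d) + y*(-108*d^2 - 71*d - 2)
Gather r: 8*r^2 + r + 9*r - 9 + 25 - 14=8*r^2 + 10*r + 2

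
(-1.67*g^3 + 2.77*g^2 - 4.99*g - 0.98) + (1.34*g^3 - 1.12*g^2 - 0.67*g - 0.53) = -0.33*g^3 + 1.65*g^2 - 5.66*g - 1.51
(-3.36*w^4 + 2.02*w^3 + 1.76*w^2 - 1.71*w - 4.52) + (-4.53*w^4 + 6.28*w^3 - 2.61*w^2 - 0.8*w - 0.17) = -7.89*w^4 + 8.3*w^3 - 0.85*w^2 - 2.51*w - 4.69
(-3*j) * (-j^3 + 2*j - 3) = 3*j^4 - 6*j^2 + 9*j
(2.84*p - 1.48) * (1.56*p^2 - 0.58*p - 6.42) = 4.4304*p^3 - 3.956*p^2 - 17.3744*p + 9.5016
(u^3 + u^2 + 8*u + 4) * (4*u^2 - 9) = 4*u^5 + 4*u^4 + 23*u^3 + 7*u^2 - 72*u - 36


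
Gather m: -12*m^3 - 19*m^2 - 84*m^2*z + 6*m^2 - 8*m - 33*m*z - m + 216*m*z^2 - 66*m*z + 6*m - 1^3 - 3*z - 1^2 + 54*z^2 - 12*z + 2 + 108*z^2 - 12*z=-12*m^3 + m^2*(-84*z - 13) + m*(216*z^2 - 99*z - 3) + 162*z^2 - 27*z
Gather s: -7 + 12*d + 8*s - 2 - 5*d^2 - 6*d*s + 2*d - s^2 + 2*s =-5*d^2 + 14*d - s^2 + s*(10 - 6*d) - 9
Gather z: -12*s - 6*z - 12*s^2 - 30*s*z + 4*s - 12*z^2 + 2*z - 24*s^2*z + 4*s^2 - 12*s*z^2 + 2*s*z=-8*s^2 - 8*s + z^2*(-12*s - 12) + z*(-24*s^2 - 28*s - 4)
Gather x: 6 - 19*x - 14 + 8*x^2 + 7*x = 8*x^2 - 12*x - 8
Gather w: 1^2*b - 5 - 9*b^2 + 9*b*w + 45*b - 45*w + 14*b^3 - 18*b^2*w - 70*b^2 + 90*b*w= 14*b^3 - 79*b^2 + 46*b + w*(-18*b^2 + 99*b - 45) - 5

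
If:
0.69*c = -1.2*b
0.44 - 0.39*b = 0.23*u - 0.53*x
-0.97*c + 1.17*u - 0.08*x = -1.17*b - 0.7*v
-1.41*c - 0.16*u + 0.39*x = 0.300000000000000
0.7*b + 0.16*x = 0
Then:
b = 0.23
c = -0.40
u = -0.80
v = 0.28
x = -1.01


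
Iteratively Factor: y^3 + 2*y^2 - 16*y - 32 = (y + 4)*(y^2 - 2*y - 8) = (y + 2)*(y + 4)*(y - 4)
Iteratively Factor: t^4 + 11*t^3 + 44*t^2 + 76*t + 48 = (t + 2)*(t^3 + 9*t^2 + 26*t + 24) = (t + 2)*(t + 3)*(t^2 + 6*t + 8) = (t + 2)*(t + 3)*(t + 4)*(t + 2)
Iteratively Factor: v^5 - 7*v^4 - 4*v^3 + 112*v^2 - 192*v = (v - 4)*(v^4 - 3*v^3 - 16*v^2 + 48*v) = v*(v - 4)*(v^3 - 3*v^2 - 16*v + 48) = v*(v - 4)^2*(v^2 + v - 12) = v*(v - 4)^2*(v - 3)*(v + 4)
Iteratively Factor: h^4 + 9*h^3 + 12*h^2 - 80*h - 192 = (h + 4)*(h^3 + 5*h^2 - 8*h - 48) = (h + 4)^2*(h^2 + h - 12) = (h - 3)*(h + 4)^2*(h + 4)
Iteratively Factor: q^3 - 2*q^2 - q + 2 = (q + 1)*(q^2 - 3*q + 2) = (q - 2)*(q + 1)*(q - 1)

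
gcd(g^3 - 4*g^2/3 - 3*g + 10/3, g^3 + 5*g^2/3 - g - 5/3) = g^2 + 2*g/3 - 5/3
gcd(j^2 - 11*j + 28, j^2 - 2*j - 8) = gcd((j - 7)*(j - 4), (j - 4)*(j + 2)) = j - 4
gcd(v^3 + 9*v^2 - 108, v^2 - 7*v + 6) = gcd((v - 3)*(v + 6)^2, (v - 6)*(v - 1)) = 1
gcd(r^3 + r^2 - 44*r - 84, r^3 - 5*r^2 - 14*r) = r^2 - 5*r - 14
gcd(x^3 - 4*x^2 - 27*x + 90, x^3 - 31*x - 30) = x^2 - x - 30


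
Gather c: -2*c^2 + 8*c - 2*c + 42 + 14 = -2*c^2 + 6*c + 56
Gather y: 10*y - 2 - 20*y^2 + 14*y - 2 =-20*y^2 + 24*y - 4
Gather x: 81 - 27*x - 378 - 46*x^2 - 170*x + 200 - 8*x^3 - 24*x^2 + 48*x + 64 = -8*x^3 - 70*x^2 - 149*x - 33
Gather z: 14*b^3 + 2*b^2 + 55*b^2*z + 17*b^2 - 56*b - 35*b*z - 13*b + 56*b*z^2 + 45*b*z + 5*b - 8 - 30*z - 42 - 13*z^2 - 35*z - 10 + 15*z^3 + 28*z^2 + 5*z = 14*b^3 + 19*b^2 - 64*b + 15*z^3 + z^2*(56*b + 15) + z*(55*b^2 + 10*b - 60) - 60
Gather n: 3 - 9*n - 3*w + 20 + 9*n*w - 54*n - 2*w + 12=n*(9*w - 63) - 5*w + 35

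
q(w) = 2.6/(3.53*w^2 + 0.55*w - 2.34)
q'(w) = 2.6*(-7.06*w - 0.55)/(3.53*w^2 + 0.55*w - 2.34)^2 = (-18.356*w - 1.43)/(3.53*w^2 + 0.55*w - 2.34)^2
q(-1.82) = 0.31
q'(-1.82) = 0.46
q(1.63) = 0.33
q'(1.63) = -0.50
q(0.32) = -1.44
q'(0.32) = -2.25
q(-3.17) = 0.08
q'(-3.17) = 0.06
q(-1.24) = 1.08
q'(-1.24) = 3.69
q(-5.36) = 0.03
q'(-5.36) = 0.01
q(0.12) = -1.17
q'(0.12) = -0.74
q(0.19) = -1.23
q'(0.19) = -1.11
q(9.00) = 0.01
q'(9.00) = -0.00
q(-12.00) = 0.01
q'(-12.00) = 0.00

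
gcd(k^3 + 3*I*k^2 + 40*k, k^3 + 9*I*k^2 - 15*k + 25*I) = 1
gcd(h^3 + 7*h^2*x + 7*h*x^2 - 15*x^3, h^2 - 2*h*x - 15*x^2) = h + 3*x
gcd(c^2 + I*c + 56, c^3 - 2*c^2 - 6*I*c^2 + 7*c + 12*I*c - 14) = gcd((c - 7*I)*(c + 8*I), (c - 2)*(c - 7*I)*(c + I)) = c - 7*I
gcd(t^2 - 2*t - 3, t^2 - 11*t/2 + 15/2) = t - 3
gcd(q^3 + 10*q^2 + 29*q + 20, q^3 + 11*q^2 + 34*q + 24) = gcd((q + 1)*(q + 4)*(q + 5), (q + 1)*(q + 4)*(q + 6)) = q^2 + 5*q + 4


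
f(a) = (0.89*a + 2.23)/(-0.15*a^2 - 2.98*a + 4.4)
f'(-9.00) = 0.04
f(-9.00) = -0.30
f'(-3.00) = 0.07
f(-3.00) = -0.04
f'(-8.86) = 0.04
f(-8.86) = -0.30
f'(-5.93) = 0.04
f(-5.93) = -0.18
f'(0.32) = 0.92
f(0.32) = 0.73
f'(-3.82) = 0.05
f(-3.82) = -0.09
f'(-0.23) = 0.40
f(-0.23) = 0.40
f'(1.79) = 6.09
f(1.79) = -2.70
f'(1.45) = 211.41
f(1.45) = -14.89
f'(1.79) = 6.09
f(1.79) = -2.70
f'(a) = (0.3*a + 2.98)*(0.89*a + 2.23)/(-0.15*a^2 - 2.98*a + 4.4)^2 + 0.89/(-0.15*a^2 - 2.98*a + 4.4) = (0.1335*a^2 + 0.669*a + 10.5614)/(0.0225*a^4 + 0.894*a^3 + 7.5604*a^2 - 26.224*a + 19.36)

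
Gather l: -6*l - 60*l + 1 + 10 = 11 - 66*l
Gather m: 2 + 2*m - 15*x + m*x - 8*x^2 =m*(x + 2) - 8*x^2 - 15*x + 2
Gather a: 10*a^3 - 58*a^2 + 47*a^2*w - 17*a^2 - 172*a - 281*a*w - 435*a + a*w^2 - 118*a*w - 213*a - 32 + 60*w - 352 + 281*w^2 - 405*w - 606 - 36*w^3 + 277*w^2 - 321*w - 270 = 10*a^3 + a^2*(47*w - 75) + a*(w^2 - 399*w - 820) - 36*w^3 + 558*w^2 - 666*w - 1260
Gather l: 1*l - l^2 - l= -l^2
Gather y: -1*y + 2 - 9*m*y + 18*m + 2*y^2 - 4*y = 18*m + 2*y^2 + y*(-9*m - 5) + 2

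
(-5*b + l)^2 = 25*b^2 - 10*b*l + l^2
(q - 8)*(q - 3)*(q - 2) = q^3 - 13*q^2 + 46*q - 48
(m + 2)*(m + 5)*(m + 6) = m^3 + 13*m^2 + 52*m + 60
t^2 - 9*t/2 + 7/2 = (t - 7/2)*(t - 1)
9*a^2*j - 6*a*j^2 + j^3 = j*(-3*a + j)^2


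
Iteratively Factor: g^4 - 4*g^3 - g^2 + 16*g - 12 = (g + 2)*(g^3 - 6*g^2 + 11*g - 6) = (g - 1)*(g + 2)*(g^2 - 5*g + 6) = (g - 3)*(g - 1)*(g + 2)*(g - 2)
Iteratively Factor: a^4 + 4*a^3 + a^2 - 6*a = (a - 1)*(a^3 + 5*a^2 + 6*a) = (a - 1)*(a + 2)*(a^2 + 3*a) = a*(a - 1)*(a + 2)*(a + 3)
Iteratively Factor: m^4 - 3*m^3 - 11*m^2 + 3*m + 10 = (m - 5)*(m^3 + 2*m^2 - m - 2) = (m - 5)*(m + 1)*(m^2 + m - 2) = (m - 5)*(m + 1)*(m + 2)*(m - 1)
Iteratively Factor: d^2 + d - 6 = (d - 2)*(d + 3)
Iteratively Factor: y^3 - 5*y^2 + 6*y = (y)*(y^2 - 5*y + 6) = y*(y - 2)*(y - 3)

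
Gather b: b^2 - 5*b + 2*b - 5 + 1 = b^2 - 3*b - 4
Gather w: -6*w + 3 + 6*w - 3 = 0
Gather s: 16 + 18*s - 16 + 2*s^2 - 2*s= 2*s^2 + 16*s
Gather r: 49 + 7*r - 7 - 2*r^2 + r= -2*r^2 + 8*r + 42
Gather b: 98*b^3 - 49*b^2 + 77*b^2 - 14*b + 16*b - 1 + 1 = 98*b^3 + 28*b^2 + 2*b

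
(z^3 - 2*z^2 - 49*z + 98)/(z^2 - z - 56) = (z^2 - 9*z + 14)/(z - 8)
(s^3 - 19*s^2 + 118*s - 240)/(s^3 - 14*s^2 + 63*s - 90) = (s - 8)/(s - 3)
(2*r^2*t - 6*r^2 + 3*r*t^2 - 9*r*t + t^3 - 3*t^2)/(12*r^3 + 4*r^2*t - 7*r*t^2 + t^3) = (2*r*t - 6*r + t^2 - 3*t)/(12*r^2 - 8*r*t + t^2)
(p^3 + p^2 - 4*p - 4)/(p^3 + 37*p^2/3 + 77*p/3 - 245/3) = 3*(p^3 + p^2 - 4*p - 4)/(3*p^3 + 37*p^2 + 77*p - 245)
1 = 1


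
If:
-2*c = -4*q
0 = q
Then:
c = 0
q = 0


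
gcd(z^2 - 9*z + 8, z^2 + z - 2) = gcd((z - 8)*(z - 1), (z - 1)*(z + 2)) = z - 1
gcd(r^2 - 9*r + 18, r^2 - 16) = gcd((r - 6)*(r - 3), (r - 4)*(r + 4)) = 1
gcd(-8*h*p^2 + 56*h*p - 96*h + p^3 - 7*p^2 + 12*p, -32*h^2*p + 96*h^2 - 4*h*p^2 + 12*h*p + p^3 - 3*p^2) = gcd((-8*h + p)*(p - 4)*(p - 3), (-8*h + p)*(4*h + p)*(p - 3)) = -8*h*p + 24*h + p^2 - 3*p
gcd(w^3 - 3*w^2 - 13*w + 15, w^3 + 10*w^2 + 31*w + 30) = w + 3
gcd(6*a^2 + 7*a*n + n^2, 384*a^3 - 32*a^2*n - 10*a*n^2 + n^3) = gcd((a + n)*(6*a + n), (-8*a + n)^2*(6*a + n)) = 6*a + n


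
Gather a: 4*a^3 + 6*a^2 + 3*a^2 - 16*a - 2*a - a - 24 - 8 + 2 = 4*a^3 + 9*a^2 - 19*a - 30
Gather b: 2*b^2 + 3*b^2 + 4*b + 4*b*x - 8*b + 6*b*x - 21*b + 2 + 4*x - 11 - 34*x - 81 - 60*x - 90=5*b^2 + b*(10*x - 25) - 90*x - 180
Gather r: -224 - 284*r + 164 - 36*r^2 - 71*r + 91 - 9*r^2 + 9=-45*r^2 - 355*r + 40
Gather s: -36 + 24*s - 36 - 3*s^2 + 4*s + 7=-3*s^2 + 28*s - 65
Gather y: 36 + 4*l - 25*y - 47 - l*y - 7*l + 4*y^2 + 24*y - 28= -3*l + 4*y^2 + y*(-l - 1) - 39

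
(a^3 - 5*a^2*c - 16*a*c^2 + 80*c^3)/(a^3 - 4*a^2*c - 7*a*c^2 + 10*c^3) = (a^2 - 16*c^2)/(a^2 + a*c - 2*c^2)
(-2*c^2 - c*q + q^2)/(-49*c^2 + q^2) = (2*c^2 + c*q - q^2)/(49*c^2 - q^2)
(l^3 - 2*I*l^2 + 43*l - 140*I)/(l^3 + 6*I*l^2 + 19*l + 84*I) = (l - 5*I)/(l + 3*I)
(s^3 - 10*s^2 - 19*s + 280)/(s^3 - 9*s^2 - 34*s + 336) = (s + 5)/(s + 6)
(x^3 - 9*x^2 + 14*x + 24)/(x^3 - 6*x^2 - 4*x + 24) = (x^2 - 3*x - 4)/(x^2 - 4)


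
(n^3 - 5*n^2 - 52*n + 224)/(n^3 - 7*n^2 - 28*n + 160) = (n + 7)/(n + 5)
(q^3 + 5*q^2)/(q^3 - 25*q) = q/(q - 5)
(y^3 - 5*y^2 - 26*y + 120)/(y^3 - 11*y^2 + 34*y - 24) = (y + 5)/(y - 1)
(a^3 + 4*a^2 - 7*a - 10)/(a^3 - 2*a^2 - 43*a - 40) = (a - 2)/(a - 8)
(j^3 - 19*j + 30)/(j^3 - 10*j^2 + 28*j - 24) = (j^2 + 2*j - 15)/(j^2 - 8*j + 12)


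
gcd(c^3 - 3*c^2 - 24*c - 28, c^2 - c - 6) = c + 2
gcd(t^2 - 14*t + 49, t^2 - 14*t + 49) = t^2 - 14*t + 49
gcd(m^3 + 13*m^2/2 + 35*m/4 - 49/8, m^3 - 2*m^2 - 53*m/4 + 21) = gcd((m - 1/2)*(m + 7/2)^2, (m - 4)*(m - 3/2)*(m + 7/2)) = m + 7/2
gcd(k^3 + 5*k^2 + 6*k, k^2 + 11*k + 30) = 1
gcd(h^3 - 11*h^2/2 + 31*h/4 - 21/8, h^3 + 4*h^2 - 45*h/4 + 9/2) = h^2 - 2*h + 3/4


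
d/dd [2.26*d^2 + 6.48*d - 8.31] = 4.52*d + 6.48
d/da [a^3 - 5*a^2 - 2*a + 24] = 3*a^2 - 10*a - 2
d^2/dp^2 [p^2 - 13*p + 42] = 2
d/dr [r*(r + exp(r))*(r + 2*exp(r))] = 3*r^2*exp(r) + 3*r^2 + 4*r*exp(2*r) + 6*r*exp(r) + 2*exp(2*r)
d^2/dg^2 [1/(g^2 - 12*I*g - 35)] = 2*(g^2 - 12*I*g - 4*(g - 6*I)^2 - 35)/(-g^2 + 12*I*g + 35)^3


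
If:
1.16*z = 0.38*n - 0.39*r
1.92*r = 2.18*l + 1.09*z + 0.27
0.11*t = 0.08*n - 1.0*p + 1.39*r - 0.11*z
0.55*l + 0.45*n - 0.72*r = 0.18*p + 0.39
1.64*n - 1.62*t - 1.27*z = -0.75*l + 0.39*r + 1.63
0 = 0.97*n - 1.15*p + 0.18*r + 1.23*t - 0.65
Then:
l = -0.57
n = 1.02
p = -0.28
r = -0.27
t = -0.50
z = 0.43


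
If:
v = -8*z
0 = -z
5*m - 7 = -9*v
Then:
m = 7/5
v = 0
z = 0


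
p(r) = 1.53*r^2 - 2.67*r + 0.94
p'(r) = 3.06*r - 2.67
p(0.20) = 0.47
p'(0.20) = -2.06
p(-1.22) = 6.47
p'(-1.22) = -6.40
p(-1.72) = 10.06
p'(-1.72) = -7.93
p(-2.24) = 14.60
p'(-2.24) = -9.52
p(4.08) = 15.52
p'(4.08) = 9.81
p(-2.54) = 17.59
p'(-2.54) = -10.44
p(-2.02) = 12.58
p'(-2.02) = -8.85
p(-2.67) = 18.98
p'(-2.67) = -10.84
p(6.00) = 40.00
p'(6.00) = 15.69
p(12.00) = 189.22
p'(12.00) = 34.05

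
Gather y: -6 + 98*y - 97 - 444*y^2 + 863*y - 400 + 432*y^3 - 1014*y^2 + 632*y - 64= 432*y^3 - 1458*y^2 + 1593*y - 567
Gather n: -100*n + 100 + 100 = 200 - 100*n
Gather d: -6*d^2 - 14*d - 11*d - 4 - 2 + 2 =-6*d^2 - 25*d - 4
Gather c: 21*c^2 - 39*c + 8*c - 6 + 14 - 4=21*c^2 - 31*c + 4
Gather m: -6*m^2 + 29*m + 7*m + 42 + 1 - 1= -6*m^2 + 36*m + 42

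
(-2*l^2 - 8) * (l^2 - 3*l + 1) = -2*l^4 + 6*l^3 - 10*l^2 + 24*l - 8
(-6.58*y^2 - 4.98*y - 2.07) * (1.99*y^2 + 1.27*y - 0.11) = -13.0942*y^4 - 18.2668*y^3 - 9.7201*y^2 - 2.0811*y + 0.2277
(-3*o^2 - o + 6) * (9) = -27*o^2 - 9*o + 54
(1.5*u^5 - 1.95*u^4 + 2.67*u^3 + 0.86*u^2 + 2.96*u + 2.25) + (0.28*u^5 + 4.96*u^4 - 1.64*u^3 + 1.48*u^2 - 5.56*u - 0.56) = 1.78*u^5 + 3.01*u^4 + 1.03*u^3 + 2.34*u^2 - 2.6*u + 1.69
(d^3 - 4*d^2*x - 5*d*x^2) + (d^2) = d^3 - 4*d^2*x + d^2 - 5*d*x^2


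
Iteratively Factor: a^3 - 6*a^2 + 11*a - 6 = (a - 1)*(a^2 - 5*a + 6) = (a - 2)*(a - 1)*(a - 3)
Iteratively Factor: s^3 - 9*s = (s + 3)*(s^2 - 3*s) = (s - 3)*(s + 3)*(s)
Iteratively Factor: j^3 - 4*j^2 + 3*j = (j - 1)*(j^2 - 3*j) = j*(j - 1)*(j - 3)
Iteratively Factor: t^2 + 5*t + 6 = (t + 2)*(t + 3)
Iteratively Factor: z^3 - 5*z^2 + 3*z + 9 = (z + 1)*(z^2 - 6*z + 9) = (z - 3)*(z + 1)*(z - 3)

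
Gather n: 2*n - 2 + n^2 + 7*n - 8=n^2 + 9*n - 10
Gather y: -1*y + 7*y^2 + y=7*y^2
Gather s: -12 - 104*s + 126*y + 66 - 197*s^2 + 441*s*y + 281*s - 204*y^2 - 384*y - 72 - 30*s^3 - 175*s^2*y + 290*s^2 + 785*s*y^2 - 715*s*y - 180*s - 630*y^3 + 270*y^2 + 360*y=-30*s^3 + s^2*(93 - 175*y) + s*(785*y^2 - 274*y - 3) - 630*y^3 + 66*y^2 + 102*y - 18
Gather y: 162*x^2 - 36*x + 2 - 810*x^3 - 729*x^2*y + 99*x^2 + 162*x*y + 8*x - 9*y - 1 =-810*x^3 + 261*x^2 - 28*x + y*(-729*x^2 + 162*x - 9) + 1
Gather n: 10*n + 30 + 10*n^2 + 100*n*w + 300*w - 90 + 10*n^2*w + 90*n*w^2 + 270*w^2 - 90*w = n^2*(10*w + 10) + n*(90*w^2 + 100*w + 10) + 270*w^2 + 210*w - 60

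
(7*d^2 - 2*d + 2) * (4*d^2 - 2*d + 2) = 28*d^4 - 22*d^3 + 26*d^2 - 8*d + 4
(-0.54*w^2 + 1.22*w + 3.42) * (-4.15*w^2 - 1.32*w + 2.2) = 2.241*w^4 - 4.3502*w^3 - 16.9914*w^2 - 1.8304*w + 7.524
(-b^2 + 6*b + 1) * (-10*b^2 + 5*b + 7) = 10*b^4 - 65*b^3 + 13*b^2 + 47*b + 7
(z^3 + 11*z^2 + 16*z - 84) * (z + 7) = z^4 + 18*z^3 + 93*z^2 + 28*z - 588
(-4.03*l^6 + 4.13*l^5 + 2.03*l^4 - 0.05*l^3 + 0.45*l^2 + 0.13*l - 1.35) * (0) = 0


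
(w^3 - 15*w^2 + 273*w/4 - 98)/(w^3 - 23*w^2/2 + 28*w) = (w - 7/2)/w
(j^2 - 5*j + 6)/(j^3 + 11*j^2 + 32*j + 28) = (j^2 - 5*j + 6)/(j^3 + 11*j^2 + 32*j + 28)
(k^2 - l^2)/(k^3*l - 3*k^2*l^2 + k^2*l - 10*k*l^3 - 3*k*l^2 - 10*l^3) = (-k^2 + l^2)/(l*(-k^3 + 3*k^2*l - k^2 + 10*k*l^2 + 3*k*l + 10*l^2))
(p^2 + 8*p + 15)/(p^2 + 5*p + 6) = (p + 5)/(p + 2)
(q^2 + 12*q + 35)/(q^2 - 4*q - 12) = (q^2 + 12*q + 35)/(q^2 - 4*q - 12)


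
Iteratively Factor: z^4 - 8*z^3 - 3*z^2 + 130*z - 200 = (z - 2)*(z^3 - 6*z^2 - 15*z + 100) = (z - 5)*(z - 2)*(z^2 - z - 20) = (z - 5)*(z - 2)*(z + 4)*(z - 5)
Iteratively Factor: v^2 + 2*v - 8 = (v - 2)*(v + 4)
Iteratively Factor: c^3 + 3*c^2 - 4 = (c + 2)*(c^2 + c - 2) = (c + 2)^2*(c - 1)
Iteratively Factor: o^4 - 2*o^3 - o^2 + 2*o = (o + 1)*(o^3 - 3*o^2 + 2*o) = (o - 2)*(o + 1)*(o^2 - o) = o*(o - 2)*(o + 1)*(o - 1)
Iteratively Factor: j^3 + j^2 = (j)*(j^2 + j) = j*(j + 1)*(j)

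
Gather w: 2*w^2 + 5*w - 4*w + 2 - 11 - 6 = 2*w^2 + w - 15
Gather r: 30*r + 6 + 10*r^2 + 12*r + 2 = 10*r^2 + 42*r + 8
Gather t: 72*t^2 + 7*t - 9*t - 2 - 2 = 72*t^2 - 2*t - 4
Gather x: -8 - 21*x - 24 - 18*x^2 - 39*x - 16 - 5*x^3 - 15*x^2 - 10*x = -5*x^3 - 33*x^2 - 70*x - 48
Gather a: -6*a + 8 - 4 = 4 - 6*a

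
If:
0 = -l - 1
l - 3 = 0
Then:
No Solution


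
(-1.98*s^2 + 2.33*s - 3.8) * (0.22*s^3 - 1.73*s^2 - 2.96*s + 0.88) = -0.4356*s^5 + 3.938*s^4 + 0.9939*s^3 - 2.0652*s^2 + 13.2984*s - 3.344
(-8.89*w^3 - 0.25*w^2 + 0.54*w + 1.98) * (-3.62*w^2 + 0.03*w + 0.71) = 32.1818*w^5 + 0.6383*w^4 - 8.2742*w^3 - 7.3289*w^2 + 0.4428*w + 1.4058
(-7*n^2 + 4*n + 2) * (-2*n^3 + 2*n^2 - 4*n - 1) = 14*n^5 - 22*n^4 + 32*n^3 - 5*n^2 - 12*n - 2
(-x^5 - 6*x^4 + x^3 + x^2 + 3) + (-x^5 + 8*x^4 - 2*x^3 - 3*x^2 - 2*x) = -2*x^5 + 2*x^4 - x^3 - 2*x^2 - 2*x + 3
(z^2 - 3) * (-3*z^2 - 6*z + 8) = -3*z^4 - 6*z^3 + 17*z^2 + 18*z - 24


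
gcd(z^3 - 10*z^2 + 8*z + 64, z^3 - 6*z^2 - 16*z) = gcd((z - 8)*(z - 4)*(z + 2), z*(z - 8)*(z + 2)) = z^2 - 6*z - 16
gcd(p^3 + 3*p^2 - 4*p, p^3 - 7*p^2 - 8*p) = p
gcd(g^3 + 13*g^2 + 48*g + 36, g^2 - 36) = g + 6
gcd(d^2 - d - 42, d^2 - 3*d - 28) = d - 7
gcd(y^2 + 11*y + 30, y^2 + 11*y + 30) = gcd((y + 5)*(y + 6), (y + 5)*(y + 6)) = y^2 + 11*y + 30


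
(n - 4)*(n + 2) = n^2 - 2*n - 8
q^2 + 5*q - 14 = (q - 2)*(q + 7)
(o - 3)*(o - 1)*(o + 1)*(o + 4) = o^4 + o^3 - 13*o^2 - o + 12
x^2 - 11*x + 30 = (x - 6)*(x - 5)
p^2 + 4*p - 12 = (p - 2)*(p + 6)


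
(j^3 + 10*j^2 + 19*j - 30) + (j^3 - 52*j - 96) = 2*j^3 + 10*j^2 - 33*j - 126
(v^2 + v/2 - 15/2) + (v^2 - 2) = 2*v^2 + v/2 - 19/2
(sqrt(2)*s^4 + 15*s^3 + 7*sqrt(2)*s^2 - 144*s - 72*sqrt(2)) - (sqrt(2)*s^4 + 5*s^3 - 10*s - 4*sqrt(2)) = 10*s^3 + 7*sqrt(2)*s^2 - 134*s - 68*sqrt(2)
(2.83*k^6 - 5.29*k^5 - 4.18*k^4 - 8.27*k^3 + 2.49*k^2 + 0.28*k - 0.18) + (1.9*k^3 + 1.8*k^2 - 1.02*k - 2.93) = 2.83*k^6 - 5.29*k^5 - 4.18*k^4 - 6.37*k^3 + 4.29*k^2 - 0.74*k - 3.11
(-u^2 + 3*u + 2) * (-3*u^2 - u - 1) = 3*u^4 - 8*u^3 - 8*u^2 - 5*u - 2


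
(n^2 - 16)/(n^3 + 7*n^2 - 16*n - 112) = 1/(n + 7)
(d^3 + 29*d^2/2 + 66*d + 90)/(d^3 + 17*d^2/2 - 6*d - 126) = (2*d + 5)/(2*d - 7)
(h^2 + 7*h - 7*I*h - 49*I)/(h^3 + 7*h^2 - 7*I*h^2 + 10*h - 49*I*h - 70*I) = (h + 7)/(h^2 + 7*h + 10)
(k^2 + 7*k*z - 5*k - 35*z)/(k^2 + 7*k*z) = (k - 5)/k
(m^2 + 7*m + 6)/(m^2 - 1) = (m + 6)/(m - 1)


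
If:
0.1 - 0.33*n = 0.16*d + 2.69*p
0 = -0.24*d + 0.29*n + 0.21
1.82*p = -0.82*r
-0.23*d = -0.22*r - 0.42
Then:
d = 2.37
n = 1.24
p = -0.26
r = 0.57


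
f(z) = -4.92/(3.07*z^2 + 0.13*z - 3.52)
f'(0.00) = 0.05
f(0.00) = 1.40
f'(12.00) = 0.00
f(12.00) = -0.01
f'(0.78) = 10.06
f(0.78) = 3.17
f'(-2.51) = -0.31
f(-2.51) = -0.32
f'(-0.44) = -1.42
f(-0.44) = 1.65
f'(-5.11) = -0.03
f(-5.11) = -0.06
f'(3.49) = 0.09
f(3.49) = -0.14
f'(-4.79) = -0.03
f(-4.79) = -0.07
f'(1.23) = 22.91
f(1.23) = -3.83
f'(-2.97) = -0.17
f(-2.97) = -0.21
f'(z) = -4.92*(-6.14*z - 0.13)/(3.07*z^2 + 0.13*z - 3.52)^2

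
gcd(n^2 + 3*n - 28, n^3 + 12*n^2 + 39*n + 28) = n + 7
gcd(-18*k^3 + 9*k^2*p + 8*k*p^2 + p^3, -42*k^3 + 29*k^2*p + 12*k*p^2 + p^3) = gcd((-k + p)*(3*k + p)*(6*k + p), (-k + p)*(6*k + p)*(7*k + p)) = -6*k^2 + 5*k*p + p^2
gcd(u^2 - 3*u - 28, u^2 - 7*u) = u - 7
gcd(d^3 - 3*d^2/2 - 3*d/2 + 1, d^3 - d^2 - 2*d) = d^2 - d - 2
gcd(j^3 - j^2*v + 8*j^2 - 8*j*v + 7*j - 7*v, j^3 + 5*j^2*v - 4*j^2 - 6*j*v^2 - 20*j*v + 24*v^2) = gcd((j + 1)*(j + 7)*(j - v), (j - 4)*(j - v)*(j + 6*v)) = -j + v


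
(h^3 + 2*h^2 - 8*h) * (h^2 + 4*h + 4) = h^5 + 6*h^4 + 4*h^3 - 24*h^2 - 32*h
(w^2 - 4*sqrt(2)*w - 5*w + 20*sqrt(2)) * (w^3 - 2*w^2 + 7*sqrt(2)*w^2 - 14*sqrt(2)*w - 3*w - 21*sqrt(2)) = w^5 - 7*w^4 + 3*sqrt(2)*w^4 - 49*w^3 - 21*sqrt(2)*w^3 + 21*sqrt(2)*w^2 + 407*w^2 - 392*w + 45*sqrt(2)*w - 840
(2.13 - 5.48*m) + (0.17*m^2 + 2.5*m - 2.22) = 0.17*m^2 - 2.98*m - 0.0900000000000003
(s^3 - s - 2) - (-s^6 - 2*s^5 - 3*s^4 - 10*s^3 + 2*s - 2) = s^6 + 2*s^5 + 3*s^4 + 11*s^3 - 3*s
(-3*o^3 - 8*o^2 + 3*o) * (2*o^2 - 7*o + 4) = -6*o^5 + 5*o^4 + 50*o^3 - 53*o^2 + 12*o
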